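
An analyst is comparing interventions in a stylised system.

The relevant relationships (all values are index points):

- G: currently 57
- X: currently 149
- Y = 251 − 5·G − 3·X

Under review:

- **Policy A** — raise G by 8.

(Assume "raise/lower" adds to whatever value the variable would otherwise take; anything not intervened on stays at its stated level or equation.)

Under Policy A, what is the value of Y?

Policy A (G + 8):
  G = 57 + 8 = 65
  X = 149
  Y = 251 − 5·65 − 3·149 = -521

-521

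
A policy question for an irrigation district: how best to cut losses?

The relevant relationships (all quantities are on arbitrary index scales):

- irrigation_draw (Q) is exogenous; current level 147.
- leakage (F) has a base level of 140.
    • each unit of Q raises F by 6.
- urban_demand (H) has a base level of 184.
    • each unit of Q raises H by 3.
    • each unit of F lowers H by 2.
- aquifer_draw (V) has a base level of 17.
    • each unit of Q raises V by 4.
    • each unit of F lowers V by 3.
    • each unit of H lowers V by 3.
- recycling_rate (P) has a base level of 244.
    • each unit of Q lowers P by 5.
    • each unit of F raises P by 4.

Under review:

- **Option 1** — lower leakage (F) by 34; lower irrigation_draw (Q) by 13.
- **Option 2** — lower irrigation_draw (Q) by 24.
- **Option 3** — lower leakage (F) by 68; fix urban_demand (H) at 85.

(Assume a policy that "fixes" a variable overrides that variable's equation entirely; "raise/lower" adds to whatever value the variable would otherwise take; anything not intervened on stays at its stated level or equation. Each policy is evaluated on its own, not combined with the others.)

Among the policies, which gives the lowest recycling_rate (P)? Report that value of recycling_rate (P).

3141

Option 1 (F − 34, Q − 13):
  Q = 147 − 13 = 134
  F = 140 + 6·134 (−34 from intervention) = 910
  P = 244 − 5·134 + 4·910 = 3214
Option 2 (Q − 24):
  Q = 147 − 24 = 123
  F = 140 + 6·123 = 878
  P = 244 − 5·123 + 4·878 = 3141
Option 3 (F − 68, H := 85):
  Q = 147
  F = 140 + 6·147 (−68 from intervention) = 954
  P = 244 − 5·147 + 4·954 = 3325
Comparing — Option 1: P=3214, Option 2: P=3141, Option 3: P=3325. Lowest is 3141 (Option 2).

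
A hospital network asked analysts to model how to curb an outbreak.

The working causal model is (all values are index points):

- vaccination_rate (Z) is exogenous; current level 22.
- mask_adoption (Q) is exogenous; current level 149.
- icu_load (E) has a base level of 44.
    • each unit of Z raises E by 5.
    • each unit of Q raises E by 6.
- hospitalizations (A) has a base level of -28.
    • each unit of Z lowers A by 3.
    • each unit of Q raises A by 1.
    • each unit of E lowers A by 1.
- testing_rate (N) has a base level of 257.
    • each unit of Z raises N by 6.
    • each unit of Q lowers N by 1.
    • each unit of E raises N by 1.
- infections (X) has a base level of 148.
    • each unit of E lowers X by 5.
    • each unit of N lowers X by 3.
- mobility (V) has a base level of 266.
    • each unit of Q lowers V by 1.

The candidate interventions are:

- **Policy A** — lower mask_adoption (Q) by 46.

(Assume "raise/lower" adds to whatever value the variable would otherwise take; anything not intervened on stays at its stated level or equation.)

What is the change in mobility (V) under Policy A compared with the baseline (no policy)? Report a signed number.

46

Baseline:
  Q = 149
  V = 266 − 149 = 117
Policy A (Q − 46):
  Q = 149 − 46 = 103
  V = 266 − 103 = 163
Change in V: 163 − 117 = 46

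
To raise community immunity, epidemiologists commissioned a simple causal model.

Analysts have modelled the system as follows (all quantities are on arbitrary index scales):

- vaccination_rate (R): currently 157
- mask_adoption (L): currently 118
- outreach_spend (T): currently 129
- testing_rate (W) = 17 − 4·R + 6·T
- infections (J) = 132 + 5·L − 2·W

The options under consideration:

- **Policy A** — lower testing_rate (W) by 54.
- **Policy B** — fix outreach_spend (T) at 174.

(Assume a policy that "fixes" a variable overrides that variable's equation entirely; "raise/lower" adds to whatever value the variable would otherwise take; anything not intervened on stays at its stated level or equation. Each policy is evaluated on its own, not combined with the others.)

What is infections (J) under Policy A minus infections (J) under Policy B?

Policy A (W − 54):
  R = 157
  L = 118
  T = 129
  W = 17 − 4·157 + 6·129 (−54 from intervention) = 109
  J = 132 + 5·118 − 2·109 = 504
Policy B (T := 174):
  R = 157
  L = 118
  T = 174
  W = 17 − 4·157 + 6·174 = 433
  J = 132 + 5·118 − 2·433 = -144
J: 504 − (-144) = 648

648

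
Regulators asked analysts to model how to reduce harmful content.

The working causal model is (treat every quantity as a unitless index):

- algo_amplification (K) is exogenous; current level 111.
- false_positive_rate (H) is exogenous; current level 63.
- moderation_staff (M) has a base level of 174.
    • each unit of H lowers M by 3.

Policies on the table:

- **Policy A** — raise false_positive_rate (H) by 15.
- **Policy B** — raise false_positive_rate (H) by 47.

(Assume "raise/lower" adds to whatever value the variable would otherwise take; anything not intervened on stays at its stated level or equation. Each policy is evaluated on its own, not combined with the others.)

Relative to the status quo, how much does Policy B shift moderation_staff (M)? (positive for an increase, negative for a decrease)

Baseline:
  H = 63
  M = 174 − 3·63 = -15
Policy B (H + 47):
  H = 63 + 47 = 110
  M = 174 − 3·110 = -156
Change in M: -156 − (-15) = -141

-141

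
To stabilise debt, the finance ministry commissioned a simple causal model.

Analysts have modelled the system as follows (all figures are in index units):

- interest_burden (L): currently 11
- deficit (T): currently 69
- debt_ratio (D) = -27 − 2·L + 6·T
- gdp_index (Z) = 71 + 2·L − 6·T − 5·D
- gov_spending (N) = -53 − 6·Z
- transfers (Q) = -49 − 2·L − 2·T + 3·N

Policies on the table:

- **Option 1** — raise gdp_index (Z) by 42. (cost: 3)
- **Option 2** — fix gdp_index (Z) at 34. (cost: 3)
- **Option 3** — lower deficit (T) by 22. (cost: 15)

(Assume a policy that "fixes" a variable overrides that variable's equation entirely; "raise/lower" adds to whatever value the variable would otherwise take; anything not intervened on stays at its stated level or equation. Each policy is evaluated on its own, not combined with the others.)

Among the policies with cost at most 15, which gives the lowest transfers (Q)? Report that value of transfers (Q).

Option 1 (Z + 42):
  L = 11
  T = 69
  D = -27 − 2·11 + 6·69 = 365
  Z = 71 + 2·11 − 6·69 − 5·365 (+42 from intervention) = -2104
  N = -53 − 6·(-2104) = 12571
  Q = -49 − 2·11 − 2·69 + 3·12571 = 37504
Option 2 (Z := 34):
  L = 11
  T = 69
  D = -27 − 2·11 + 6·69 = 365
  Z = 34
  N = -53 − 6·34 = -257
  Q = -49 − 2·11 − 2·69 + 3·(-257) = -980
Option 3 (T − 22):
  L = 11
  T = 69 − 22 = 47
  D = -27 − 2·11 + 6·47 = 233
  Z = 71 + 2·11 − 6·47 − 5·233 = -1354
  N = -53 − 6·(-1354) = 8071
  Q = -49 − 2·11 − 2·47 + 3·8071 = 24048
Comparing — Option 1: Q=37504, Option 2: Q=-980, Option 3: Q=24048. Lowest is -980 (Option 2).

-980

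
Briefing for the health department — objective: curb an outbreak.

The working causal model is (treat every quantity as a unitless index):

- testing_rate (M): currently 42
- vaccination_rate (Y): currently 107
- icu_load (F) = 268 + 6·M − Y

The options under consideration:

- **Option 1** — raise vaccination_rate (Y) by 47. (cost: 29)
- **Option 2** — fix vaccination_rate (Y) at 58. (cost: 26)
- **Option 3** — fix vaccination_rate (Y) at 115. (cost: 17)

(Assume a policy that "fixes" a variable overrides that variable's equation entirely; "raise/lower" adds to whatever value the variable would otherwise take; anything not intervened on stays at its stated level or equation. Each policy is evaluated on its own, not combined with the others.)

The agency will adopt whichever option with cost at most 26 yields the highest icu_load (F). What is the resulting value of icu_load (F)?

Option 2 (Y := 58):
  M = 42
  Y = 58
  F = 268 + 6·42 − 58 = 462
Option 3 (Y := 115):
  M = 42
  Y = 115
  F = 268 + 6·42 − 115 = 405
Comparing — Option 2: F=462, Option 3: F=405. Highest is 462 (Option 2).

462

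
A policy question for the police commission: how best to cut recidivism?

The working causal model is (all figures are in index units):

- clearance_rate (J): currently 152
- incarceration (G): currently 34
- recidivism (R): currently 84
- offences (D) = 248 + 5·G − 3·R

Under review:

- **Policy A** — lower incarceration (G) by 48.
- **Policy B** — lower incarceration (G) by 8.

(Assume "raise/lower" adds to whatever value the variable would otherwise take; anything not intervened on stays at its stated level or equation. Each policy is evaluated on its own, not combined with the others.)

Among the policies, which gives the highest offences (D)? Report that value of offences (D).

Policy A (G − 48):
  G = 34 − 48 = -14
  R = 84
  D = 248 + 5·(-14) − 3·84 = -74
Policy B (G − 8):
  G = 34 − 8 = 26
  R = 84
  D = 248 + 5·26 − 3·84 = 126
Comparing — Policy A: D=-74, Policy B: D=126. Highest is 126 (Policy B).

126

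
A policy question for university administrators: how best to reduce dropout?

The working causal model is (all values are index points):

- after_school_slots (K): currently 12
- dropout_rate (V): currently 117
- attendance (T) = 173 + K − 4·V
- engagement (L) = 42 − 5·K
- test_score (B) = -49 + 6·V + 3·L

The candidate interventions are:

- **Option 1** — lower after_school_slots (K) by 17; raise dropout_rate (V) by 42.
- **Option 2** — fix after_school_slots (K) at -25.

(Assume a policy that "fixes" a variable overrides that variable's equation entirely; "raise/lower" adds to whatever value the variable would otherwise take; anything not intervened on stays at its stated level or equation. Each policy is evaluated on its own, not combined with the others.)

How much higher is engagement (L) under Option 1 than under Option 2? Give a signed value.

Option 1 (K − 17, V + 42):
  K = 12 − 17 = -5
  L = 42 − 5·(-5) = 67
Option 2 (K := -25):
  K = -25
  L = 42 − 5·(-25) = 167
L: 67 − 167 = -100

-100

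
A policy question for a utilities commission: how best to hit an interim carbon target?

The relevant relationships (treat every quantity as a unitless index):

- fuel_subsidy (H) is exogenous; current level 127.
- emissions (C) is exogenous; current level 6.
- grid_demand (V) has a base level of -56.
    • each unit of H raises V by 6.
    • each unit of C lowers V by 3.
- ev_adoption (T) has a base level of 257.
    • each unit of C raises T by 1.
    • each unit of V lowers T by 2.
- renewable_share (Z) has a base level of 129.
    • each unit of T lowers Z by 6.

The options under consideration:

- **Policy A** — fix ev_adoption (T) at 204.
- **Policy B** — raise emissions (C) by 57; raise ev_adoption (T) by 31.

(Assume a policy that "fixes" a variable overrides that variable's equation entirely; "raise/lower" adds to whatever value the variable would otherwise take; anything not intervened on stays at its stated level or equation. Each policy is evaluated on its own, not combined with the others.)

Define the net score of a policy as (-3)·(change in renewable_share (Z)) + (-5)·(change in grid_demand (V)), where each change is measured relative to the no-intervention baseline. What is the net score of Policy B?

Baseline:
  H = 127
  C = 6
  V = -56 + 6·127 − 3·6 = 688
  T = 257 + 6 − 2·688 = -1113
  Z = 129 − 6·(-1113) = 6807
Policy B (C + 57, T + 31):
  H = 127
  C = 6 + 57 = 63
  V = -56 + 6·127 − 3·63 = 517
  T = 257 + 63 − 2·517 (+31 from intervention) = -683
  Z = 129 − 6·(-683) = 4227
ΔZ = 4227 − 6807 = -2580; ΔV = 517 − 688 = -171
Score = (-3)·(-2580) + (-5)·(-171) = 8595

8595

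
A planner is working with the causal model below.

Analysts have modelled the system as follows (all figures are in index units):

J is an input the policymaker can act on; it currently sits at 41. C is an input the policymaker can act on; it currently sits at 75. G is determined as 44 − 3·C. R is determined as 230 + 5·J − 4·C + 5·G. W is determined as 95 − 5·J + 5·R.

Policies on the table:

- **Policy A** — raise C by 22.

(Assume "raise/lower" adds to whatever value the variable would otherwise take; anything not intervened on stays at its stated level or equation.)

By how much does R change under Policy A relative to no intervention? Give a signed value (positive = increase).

-418

Baseline:
  J = 41
  C = 75
  G = 44 − 3·75 = -181
  R = 230 + 5·41 − 4·75 + 5·(-181) = -770
Policy A (C + 22):
  J = 41
  C = 75 + 22 = 97
  G = 44 − 3·97 = -247
  R = 230 + 5·41 − 4·97 + 5·(-247) = -1188
Change in R: -1188 − (-770) = -418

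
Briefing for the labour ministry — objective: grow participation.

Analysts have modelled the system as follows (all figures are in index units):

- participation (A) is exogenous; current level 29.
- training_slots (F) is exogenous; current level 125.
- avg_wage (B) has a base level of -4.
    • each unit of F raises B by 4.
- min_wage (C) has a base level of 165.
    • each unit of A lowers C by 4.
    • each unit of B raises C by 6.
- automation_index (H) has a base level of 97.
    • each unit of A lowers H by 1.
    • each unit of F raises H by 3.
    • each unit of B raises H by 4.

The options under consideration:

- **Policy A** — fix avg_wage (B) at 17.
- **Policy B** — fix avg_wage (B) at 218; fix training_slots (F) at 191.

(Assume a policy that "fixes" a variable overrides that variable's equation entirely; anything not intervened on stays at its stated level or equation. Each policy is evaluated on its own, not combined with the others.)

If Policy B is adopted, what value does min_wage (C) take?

Policy B (B := 218, F := 191):
  A = 29
  F = 191
  B = 218
  C = 165 − 4·29 + 6·218 = 1357

1357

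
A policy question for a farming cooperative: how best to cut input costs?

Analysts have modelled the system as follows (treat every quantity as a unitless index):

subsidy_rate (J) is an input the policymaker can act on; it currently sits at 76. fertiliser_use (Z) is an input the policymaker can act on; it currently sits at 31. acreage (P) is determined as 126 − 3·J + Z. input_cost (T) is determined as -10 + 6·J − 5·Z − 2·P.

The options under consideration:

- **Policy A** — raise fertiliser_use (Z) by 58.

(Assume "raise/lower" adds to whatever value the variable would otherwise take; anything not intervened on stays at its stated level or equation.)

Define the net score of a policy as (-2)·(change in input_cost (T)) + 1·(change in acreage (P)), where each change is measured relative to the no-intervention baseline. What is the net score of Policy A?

Baseline:
  J = 76
  Z = 31
  P = 126 − 3·76 + 31 = -71
  T = -10 + 6·76 − 5·31 − 2·(-71) = 433
Policy A (Z + 58):
  J = 76
  Z = 31 + 58 = 89
  P = 126 − 3·76 + 89 = -13
  T = -10 + 6·76 − 5·89 − 2·(-13) = 27
ΔT = 27 − 433 = -406; ΔP = -13 − (-71) = 58
Score = (-2)·(-406) + 1·58 = 870

870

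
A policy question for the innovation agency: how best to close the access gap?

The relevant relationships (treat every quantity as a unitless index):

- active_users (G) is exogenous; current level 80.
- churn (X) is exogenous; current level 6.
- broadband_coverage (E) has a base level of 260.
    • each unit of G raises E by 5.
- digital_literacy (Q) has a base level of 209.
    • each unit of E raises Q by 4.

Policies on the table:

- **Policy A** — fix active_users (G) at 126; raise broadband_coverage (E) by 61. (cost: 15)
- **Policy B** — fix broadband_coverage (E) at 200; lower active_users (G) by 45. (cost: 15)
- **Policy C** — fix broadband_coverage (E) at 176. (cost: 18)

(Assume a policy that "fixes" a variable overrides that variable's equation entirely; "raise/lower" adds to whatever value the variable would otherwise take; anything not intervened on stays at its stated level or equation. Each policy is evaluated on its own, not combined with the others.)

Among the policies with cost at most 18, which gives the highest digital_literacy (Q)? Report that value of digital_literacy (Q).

4013

Policy A (G := 126, E + 61):
  G = 126
  E = 260 + 5·126 (+61 from intervention) = 951
  Q = 209 + 4·951 = 4013
Policy B (E := 200, G − 45):
  G = 80 − 45 = 35
  E = 200
  Q = 209 + 4·200 = 1009
Policy C (E := 176):
  G = 80
  E = 176
  Q = 209 + 4·176 = 913
Comparing — Policy A: Q=4013, Policy B: Q=1009, Policy C: Q=913. Highest is 4013 (Policy A).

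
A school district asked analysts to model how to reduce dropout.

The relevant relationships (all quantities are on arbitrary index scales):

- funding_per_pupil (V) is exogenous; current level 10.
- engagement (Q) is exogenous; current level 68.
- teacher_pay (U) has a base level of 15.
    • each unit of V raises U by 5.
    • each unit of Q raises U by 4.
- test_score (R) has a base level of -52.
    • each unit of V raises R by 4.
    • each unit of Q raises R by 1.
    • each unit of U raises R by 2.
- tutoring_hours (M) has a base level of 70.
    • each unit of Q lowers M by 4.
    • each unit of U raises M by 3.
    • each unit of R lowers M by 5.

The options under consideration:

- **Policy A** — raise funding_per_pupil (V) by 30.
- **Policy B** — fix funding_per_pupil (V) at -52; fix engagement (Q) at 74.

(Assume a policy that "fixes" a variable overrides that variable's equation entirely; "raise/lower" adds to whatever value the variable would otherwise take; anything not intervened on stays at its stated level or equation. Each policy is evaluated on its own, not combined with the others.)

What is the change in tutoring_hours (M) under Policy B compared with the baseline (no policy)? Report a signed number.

3188

Baseline:
  V = 10
  Q = 68
  U = 15 + 5·10 + 4·68 = 337
  R = -52 + 4·10 + 68 + 2·337 = 730
  M = 70 − 4·68 + 3·337 − 5·730 = -2841
Policy B (V := -52, Q := 74):
  V = -52
  Q = 74
  U = 15 + 5·(-52) + 4·74 = 51
  R = -52 + 4·(-52) + 74 + 2·51 = -84
  M = 70 − 4·74 + 3·51 − 5·(-84) = 347
Change in M: 347 − (-2841) = 3188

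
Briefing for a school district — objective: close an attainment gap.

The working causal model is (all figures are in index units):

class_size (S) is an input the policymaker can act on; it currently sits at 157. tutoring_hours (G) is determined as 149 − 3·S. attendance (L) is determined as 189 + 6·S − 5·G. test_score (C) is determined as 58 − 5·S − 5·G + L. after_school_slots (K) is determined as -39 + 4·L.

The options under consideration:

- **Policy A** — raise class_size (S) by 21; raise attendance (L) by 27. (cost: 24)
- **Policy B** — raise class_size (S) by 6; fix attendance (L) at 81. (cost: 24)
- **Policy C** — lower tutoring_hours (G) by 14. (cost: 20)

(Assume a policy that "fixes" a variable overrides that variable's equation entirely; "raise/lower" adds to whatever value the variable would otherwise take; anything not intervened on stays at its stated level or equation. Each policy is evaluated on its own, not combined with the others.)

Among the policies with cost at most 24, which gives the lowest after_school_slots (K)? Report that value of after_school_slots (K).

Policy A (S + 21, L + 27):
  S = 157 + 21 = 178
  G = 149 − 3·178 = -385
  L = 189 + 6·178 − 5·(-385) (+27 from intervention) = 3209
  K = -39 + 4·3209 = 12797
Policy B (S + 6, L := 81):
  S = 157 + 6 = 163
  G = 149 − 3·163 = -340
  L = 81
  K = -39 + 4·81 = 285
Policy C (G − 14):
  S = 157
  G = 149 − 3·157 (−14 from intervention) = -336
  L = 189 + 6·157 − 5·(-336) = 2811
  K = -39 + 4·2811 = 11205
Comparing — Policy A: K=12797, Policy B: K=285, Policy C: K=11205. Lowest is 285 (Policy B).

285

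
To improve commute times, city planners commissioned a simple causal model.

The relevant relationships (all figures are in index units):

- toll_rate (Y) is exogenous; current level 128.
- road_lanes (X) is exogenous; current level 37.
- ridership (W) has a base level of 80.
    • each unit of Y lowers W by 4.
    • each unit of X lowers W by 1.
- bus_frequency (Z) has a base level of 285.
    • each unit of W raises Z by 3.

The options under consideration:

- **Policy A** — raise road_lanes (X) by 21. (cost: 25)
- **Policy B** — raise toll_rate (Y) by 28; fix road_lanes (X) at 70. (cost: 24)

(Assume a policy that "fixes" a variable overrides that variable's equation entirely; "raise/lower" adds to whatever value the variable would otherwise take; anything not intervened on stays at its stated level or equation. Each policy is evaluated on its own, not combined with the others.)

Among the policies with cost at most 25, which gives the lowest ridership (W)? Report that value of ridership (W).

Policy A (X + 21):
  Y = 128
  X = 37 + 21 = 58
  W = 80 − 4·128 − 58 = -490
Policy B (Y + 28, X := 70):
  Y = 128 + 28 = 156
  X = 70
  W = 80 − 4·156 − 70 = -614
Comparing — Policy A: W=-490, Policy B: W=-614. Lowest is -614 (Policy B).

-614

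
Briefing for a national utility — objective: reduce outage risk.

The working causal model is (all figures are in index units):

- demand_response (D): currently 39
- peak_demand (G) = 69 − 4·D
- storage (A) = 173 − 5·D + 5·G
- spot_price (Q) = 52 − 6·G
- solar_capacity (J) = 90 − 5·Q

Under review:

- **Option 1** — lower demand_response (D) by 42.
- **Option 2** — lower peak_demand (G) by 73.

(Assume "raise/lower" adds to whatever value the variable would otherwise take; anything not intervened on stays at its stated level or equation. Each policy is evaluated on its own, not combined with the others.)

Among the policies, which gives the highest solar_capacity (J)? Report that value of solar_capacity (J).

Option 1 (D − 42):
  D = 39 − 42 = -3
  G = 69 − 4·(-3) = 81
  Q = 52 − 6·81 = -434
  J = 90 − 5·(-434) = 2260
Option 2 (G − 73):
  D = 39
  G = 69 − 4·39 (−73 from intervention) = -160
  Q = 52 − 6·(-160) = 1012
  J = 90 − 5·1012 = -4970
Comparing — Option 1: J=2260, Option 2: J=-4970. Highest is 2260 (Option 1).

2260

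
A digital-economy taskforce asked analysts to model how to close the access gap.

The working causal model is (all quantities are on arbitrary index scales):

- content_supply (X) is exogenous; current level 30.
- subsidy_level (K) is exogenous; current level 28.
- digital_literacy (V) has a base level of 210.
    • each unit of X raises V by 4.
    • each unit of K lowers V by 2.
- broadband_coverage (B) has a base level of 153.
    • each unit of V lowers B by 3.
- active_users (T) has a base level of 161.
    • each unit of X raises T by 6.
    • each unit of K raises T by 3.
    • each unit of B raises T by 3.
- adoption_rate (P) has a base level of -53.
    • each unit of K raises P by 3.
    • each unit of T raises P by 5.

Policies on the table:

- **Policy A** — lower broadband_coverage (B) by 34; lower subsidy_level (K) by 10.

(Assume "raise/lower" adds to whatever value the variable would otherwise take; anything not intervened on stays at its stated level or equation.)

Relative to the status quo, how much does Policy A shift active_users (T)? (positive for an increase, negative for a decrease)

Baseline:
  X = 30
  K = 28
  V = 210 + 4·30 − 2·28 = 274
  B = 153 − 3·274 = -669
  T = 161 + 6·30 + 3·28 + 3·(-669) = -1582
Policy A (B − 34, K − 10):
  X = 30
  K = 28 − 10 = 18
  V = 210 + 4·30 − 2·18 = 294
  B = 153 − 3·294 (−34 from intervention) = -763
  T = 161 + 6·30 + 3·18 + 3·(-763) = -1894
Change in T: -1894 − (-1582) = -312

-312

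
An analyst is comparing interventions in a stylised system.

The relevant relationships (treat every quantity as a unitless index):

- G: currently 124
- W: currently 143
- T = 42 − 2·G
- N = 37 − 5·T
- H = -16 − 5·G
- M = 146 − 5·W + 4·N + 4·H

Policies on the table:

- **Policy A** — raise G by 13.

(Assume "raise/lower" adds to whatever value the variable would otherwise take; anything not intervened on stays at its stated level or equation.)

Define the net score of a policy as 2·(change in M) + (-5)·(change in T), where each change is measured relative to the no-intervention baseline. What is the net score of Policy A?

650

Baseline:
  G = 124
  W = 143
  T = 42 − 2·124 = -206
  N = 37 − 5·(-206) = 1067
  H = -16 − 5·124 = -636
  M = 146 − 5·143 + 4·1067 + 4·(-636) = 1155
Policy A (G + 13):
  G = 124 + 13 = 137
  W = 143
  T = 42 − 2·137 = -232
  N = 37 − 5·(-232) = 1197
  H = -16 − 5·137 = -701
  M = 146 − 5·143 + 4·1197 + 4·(-701) = 1415
ΔM = 1415 − 1155 = 260; ΔT = -232 − (-206) = -26
Score = 2·260 + (-5)·(-26) = 650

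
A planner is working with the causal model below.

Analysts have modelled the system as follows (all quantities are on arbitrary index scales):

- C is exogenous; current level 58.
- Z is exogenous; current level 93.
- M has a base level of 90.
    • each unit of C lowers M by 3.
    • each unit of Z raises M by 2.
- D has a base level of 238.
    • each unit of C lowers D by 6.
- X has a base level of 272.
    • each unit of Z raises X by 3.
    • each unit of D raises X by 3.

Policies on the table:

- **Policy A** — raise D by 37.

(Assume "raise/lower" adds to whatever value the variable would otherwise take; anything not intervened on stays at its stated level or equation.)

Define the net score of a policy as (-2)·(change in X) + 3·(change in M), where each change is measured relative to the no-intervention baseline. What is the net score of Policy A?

-222

Baseline:
  C = 58
  Z = 93
  M = 90 − 3·58 + 2·93 = 102
  D = 238 − 6·58 = -110
  X = 272 + 3·93 + 3·(-110) = 221
Policy A (D + 37):
  C = 58
  Z = 93
  M = 90 − 3·58 + 2·93 = 102
  D = 238 − 6·58 (+37 from intervention) = -73
  X = 272 + 3·93 + 3·(-73) = 332
ΔX = 332 − 221 = 111; ΔM = 102 − 102 = 0
Score = (-2)·111 + 3·0 = -222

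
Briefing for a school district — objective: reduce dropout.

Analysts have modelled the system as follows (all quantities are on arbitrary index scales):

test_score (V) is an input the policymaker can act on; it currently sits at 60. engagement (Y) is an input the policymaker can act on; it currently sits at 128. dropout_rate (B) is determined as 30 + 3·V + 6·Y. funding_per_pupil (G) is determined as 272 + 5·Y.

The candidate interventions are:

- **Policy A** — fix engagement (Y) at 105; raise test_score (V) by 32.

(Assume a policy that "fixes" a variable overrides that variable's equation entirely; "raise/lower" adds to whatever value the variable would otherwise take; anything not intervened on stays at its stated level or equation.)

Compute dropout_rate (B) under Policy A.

Policy A (Y := 105, V + 32):
  V = 60 + 32 = 92
  Y = 105
  B = 30 + 3·92 + 6·105 = 936

936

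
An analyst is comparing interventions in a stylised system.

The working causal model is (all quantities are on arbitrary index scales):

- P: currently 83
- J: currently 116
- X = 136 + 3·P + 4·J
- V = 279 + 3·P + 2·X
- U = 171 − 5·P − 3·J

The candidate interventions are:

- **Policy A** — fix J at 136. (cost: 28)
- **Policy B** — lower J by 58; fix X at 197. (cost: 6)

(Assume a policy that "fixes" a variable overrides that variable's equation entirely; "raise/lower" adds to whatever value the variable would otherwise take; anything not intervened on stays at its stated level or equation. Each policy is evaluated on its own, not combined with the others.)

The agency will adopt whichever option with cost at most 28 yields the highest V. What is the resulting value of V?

Policy A (J := 136):
  P = 83
  J = 136
  X = 136 + 3·83 + 4·136 = 929
  V = 279 + 3·83 + 2·929 = 2386
Policy B (J − 58, X := 197):
  P = 83
  J = 116 − 58 = 58
  X = 197
  V = 279 + 3·83 + 2·197 = 922
Comparing — Policy A: V=2386, Policy B: V=922. Highest is 2386 (Policy A).

2386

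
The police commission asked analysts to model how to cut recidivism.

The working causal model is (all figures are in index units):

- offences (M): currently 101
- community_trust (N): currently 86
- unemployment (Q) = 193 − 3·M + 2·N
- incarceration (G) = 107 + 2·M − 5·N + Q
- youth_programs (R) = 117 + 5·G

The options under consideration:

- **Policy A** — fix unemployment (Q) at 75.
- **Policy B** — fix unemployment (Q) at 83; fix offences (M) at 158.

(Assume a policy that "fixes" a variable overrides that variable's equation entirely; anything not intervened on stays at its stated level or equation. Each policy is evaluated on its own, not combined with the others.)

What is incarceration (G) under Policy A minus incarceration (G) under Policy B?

-122

Policy A (Q := 75):
  M = 101
  N = 86
  Q = 75
  G = 107 + 2·101 − 5·86 + 75 = -46
Policy B (Q := 83, M := 158):
  M = 158
  N = 86
  Q = 83
  G = 107 + 2·158 − 5·86 + 83 = 76
G: -46 − 76 = -122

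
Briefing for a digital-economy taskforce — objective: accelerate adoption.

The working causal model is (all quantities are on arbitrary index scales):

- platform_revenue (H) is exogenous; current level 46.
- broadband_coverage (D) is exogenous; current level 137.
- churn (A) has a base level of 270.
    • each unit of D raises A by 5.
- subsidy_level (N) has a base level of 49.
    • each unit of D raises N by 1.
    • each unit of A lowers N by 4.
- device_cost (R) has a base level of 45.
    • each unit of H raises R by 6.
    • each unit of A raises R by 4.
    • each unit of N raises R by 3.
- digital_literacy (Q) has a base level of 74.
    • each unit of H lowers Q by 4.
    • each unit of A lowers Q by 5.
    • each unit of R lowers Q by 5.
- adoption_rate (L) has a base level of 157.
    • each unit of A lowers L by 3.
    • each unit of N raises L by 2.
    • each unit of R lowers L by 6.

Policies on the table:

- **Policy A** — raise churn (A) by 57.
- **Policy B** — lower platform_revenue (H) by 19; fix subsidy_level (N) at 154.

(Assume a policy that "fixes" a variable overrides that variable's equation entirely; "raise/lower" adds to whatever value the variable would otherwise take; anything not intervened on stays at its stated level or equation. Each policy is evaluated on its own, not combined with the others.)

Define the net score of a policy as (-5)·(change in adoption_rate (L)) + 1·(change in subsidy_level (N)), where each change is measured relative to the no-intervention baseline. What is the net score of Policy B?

303408

Baseline:
  H = 46
  D = 137
  A = 270 + 5·137 = 955
  N = 49 + 137 − 4·955 = -3634
  R = 45 + 6·46 + 4·955 + 3·(-3634) = -6761
  L = 157 − 3·955 + 2·(-3634) − 6·(-6761) = 30590
Policy B (H − 19, N := 154):
  H = 46 − 19 = 27
  D = 137
  A = 270 + 5·137 = 955
  N = 154
  R = 45 + 6·27 + 4·955 + 3·154 = 4489
  L = 157 − 3·955 + 2·154 − 6·4489 = -29334
ΔL = -29334 − 30590 = -59924; ΔN = 154 − (-3634) = 3788
Score = (-5)·(-59924) + 1·3788 = 303408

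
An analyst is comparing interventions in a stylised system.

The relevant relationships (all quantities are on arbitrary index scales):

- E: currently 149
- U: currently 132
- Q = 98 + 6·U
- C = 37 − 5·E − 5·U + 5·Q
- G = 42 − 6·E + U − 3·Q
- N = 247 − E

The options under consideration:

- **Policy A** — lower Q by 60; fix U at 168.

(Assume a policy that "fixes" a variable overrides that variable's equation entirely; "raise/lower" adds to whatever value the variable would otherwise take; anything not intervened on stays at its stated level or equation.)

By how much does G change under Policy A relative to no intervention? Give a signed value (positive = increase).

Baseline:
  E = 149
  U = 132
  Q = 98 + 6·132 = 890
  G = 42 − 6·149 + 132 − 3·890 = -3390
Policy A (Q − 60, U := 168):
  E = 149
  U = 168
  Q = 98 + 6·168 (−60 from intervention) = 1046
  G = 42 − 6·149 + 168 − 3·1046 = -3822
Change in G: -3822 − (-3390) = -432

-432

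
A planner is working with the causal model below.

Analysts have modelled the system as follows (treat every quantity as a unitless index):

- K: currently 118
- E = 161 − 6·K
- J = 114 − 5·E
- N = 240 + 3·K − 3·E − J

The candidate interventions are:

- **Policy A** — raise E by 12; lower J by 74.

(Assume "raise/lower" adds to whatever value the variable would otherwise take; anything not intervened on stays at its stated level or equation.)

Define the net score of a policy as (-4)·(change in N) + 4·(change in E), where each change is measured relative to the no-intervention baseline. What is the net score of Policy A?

-344

Baseline:
  K = 118
  E = 161 − 6·118 = -547
  J = 114 − 5·(-547) = 2849
  N = 240 + 3·118 − 3·(-547) − 2849 = -614
Policy A (E + 12, J − 74):
  K = 118
  E = 161 − 6·118 (+12 from intervention) = -535
  J = 114 − 5·(-535) (−74 from intervention) = 2715
  N = 240 + 3·118 − 3·(-535) − 2715 = -516
ΔN = -516 − (-614) = 98; ΔE = -535 − (-547) = 12
Score = (-4)·98 + 4·12 = -344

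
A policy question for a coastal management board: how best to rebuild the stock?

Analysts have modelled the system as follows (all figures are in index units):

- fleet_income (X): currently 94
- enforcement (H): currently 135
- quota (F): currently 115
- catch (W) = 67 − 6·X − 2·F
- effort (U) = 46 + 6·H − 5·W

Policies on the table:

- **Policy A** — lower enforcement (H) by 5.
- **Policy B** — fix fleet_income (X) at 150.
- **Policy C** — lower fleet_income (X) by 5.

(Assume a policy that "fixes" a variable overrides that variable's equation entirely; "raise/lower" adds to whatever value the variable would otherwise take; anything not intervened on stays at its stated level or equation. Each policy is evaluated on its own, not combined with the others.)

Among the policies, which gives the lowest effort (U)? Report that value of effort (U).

Policy A (H − 5):
  X = 94
  H = 135 − 5 = 130
  F = 115
  W = 67 − 6·94 − 2·115 = -727
  U = 46 + 6·130 − 5·(-727) = 4461
Policy B (X := 150):
  X = 150
  H = 135
  F = 115
  W = 67 − 6·150 − 2·115 = -1063
  U = 46 + 6·135 − 5·(-1063) = 6171
Policy C (X − 5):
  X = 94 − 5 = 89
  H = 135
  F = 115
  W = 67 − 6·89 − 2·115 = -697
  U = 46 + 6·135 − 5·(-697) = 4341
Comparing — Policy A: U=4461, Policy B: U=6171, Policy C: U=4341. Lowest is 4341 (Policy C).

4341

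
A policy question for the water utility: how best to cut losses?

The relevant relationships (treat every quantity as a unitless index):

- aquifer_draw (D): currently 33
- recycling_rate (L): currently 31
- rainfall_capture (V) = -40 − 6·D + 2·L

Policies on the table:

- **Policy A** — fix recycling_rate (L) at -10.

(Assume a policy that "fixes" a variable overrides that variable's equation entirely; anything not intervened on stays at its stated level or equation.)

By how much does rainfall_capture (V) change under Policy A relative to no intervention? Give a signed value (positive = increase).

-82

Baseline:
  D = 33
  L = 31
  V = -40 − 6·33 + 2·31 = -176
Policy A (L := -10):
  D = 33
  L = -10
  V = -40 − 6·33 + 2·(-10) = -258
Change in V: -258 − (-176) = -82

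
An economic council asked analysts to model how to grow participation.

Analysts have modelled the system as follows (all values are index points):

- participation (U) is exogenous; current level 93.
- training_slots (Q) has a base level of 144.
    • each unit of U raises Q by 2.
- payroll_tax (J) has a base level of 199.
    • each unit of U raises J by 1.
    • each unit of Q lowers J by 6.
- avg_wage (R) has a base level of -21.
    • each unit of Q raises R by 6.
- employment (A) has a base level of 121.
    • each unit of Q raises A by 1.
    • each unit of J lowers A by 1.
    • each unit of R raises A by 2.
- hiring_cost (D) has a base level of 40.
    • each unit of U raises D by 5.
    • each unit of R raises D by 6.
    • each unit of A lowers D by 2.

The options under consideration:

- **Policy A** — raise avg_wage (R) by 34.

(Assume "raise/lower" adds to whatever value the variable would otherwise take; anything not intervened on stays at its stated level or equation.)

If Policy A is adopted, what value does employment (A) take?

Policy A (R + 34):
  U = 93
  Q = 144 + 2·93 = 330
  J = 199 + 93 − 6·330 = -1688
  R = -21 + 6·330 (+34 from intervention) = 1993
  A = 121 + 330 − (-1688) + 2·1993 = 6125

6125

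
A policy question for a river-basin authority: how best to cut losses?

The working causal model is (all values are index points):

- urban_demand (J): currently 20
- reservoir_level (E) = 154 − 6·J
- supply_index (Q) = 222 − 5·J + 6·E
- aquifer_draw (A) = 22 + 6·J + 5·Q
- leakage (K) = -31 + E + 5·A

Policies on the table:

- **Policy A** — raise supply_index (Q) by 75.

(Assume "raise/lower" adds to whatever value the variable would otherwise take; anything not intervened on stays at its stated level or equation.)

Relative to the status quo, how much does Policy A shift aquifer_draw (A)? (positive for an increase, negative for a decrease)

375

Baseline:
  J = 20
  E = 154 − 6·20 = 34
  Q = 222 − 5·20 + 6·34 = 326
  A = 22 + 6·20 + 5·326 = 1772
Policy A (Q + 75):
  J = 20
  E = 154 − 6·20 = 34
  Q = 222 − 5·20 + 6·34 (+75 from intervention) = 401
  A = 22 + 6·20 + 5·401 = 2147
Change in A: 2147 − 1772 = 375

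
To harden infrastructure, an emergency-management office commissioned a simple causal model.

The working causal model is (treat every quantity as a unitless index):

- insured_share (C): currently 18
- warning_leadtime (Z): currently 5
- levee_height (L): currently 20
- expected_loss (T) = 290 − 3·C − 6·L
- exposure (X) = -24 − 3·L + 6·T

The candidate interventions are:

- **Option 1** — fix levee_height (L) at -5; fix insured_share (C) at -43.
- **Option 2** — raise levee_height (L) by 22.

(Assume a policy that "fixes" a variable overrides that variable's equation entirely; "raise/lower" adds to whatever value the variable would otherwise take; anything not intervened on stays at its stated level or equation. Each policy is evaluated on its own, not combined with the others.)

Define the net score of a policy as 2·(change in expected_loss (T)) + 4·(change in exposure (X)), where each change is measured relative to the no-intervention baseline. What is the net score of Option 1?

Baseline:
  C = 18
  L = 20
  T = 290 − 3·18 − 6·20 = 116
  X = -24 − 3·20 + 6·116 = 612
Option 1 (L := -5, C := -43):
  C = -43
  L = -5
  T = 290 − 3·(-43) − 6·(-5) = 449
  X = -24 − 3·(-5) + 6·449 = 2685
ΔT = 449 − 116 = 333; ΔX = 2685 − 612 = 2073
Score = 2·333 + 4·2073 = 8958

8958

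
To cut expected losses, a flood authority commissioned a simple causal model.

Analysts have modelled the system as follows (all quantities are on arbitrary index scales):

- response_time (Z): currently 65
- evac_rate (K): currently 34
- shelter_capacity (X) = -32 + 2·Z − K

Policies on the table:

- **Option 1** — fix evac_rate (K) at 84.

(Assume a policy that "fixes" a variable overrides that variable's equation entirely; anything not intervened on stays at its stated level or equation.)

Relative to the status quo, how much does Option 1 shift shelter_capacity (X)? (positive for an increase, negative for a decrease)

-50

Baseline:
  Z = 65
  K = 34
  X = -32 + 2·65 − 34 = 64
Option 1 (K := 84):
  Z = 65
  K = 84
  X = -32 + 2·65 − 84 = 14
Change in X: 14 − 64 = -50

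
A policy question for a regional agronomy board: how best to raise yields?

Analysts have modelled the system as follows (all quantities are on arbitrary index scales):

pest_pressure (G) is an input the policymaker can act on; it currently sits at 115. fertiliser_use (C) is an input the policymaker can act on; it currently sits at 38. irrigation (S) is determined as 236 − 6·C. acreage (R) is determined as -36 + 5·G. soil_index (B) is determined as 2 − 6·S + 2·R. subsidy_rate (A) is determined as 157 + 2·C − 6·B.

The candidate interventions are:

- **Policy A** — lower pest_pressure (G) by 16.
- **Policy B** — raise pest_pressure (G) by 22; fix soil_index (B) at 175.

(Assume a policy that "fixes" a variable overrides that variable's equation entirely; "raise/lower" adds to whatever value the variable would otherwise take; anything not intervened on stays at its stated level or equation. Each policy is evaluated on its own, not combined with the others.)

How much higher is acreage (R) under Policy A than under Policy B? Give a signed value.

-190

Policy A (G − 16):
  G = 115 − 16 = 99
  R = -36 + 5·99 = 459
Policy B (G + 22, B := 175):
  G = 115 + 22 = 137
  R = -36 + 5·137 = 649
R: 459 − 649 = -190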